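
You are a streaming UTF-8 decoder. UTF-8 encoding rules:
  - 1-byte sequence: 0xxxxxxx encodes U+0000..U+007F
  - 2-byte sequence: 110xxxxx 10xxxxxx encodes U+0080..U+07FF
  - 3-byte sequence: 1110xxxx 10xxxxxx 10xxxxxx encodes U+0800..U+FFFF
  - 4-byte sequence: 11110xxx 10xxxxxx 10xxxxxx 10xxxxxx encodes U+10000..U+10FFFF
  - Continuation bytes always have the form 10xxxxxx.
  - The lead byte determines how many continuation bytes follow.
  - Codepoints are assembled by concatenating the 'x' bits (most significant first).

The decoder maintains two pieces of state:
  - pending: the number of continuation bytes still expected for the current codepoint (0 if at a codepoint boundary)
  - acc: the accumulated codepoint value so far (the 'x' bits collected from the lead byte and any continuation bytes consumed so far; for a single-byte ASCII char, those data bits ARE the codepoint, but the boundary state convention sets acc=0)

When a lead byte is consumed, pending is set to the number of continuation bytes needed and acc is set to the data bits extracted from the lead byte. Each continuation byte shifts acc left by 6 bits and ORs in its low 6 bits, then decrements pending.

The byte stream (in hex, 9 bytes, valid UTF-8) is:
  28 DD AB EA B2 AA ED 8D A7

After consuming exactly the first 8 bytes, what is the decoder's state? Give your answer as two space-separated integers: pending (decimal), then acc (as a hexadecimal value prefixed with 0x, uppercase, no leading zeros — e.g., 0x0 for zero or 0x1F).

Byte[0]=28: 1-byte. pending=0, acc=0x0
Byte[1]=DD: 2-byte lead. pending=1, acc=0x1D
Byte[2]=AB: continuation. acc=(acc<<6)|0x2B=0x76B, pending=0
Byte[3]=EA: 3-byte lead. pending=2, acc=0xA
Byte[4]=B2: continuation. acc=(acc<<6)|0x32=0x2B2, pending=1
Byte[5]=AA: continuation. acc=(acc<<6)|0x2A=0xACAA, pending=0
Byte[6]=ED: 3-byte lead. pending=2, acc=0xD
Byte[7]=8D: continuation. acc=(acc<<6)|0x0D=0x34D, pending=1

Answer: 1 0x34D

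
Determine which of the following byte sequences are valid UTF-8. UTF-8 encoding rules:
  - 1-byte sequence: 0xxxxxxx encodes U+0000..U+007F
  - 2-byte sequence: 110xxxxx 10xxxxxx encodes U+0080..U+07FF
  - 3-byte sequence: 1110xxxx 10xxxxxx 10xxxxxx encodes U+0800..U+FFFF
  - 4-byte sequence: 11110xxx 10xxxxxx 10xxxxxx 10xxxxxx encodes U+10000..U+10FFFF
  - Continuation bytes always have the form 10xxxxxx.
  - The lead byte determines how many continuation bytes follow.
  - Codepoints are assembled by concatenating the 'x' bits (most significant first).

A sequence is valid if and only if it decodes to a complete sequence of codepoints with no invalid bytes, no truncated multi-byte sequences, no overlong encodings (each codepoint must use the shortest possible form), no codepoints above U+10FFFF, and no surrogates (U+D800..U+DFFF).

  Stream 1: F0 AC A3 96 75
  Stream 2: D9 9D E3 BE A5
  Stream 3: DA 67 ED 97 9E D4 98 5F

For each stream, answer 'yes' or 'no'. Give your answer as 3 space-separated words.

Stream 1: decodes cleanly. VALID
Stream 2: decodes cleanly. VALID
Stream 3: error at byte offset 1. INVALID

Answer: yes yes no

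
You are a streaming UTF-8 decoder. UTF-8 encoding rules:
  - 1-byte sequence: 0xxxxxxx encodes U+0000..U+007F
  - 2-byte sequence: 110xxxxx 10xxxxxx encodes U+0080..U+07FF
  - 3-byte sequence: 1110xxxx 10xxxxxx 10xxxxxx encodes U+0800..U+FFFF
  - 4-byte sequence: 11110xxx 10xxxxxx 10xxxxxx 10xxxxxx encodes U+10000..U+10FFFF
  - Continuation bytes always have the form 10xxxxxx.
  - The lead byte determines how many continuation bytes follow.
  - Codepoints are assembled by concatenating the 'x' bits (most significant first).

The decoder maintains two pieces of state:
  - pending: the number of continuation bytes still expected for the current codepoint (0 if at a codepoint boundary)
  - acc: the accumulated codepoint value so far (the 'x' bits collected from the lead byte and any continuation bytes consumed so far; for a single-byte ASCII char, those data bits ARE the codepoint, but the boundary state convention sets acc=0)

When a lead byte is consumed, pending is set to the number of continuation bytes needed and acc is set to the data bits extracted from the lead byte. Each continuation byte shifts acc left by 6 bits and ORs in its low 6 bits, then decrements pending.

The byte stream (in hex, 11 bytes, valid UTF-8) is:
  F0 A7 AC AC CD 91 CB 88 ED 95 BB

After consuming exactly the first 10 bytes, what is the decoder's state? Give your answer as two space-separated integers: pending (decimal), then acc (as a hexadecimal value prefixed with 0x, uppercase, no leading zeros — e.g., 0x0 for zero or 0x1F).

Answer: 1 0x355

Derivation:
Byte[0]=F0: 4-byte lead. pending=3, acc=0x0
Byte[1]=A7: continuation. acc=(acc<<6)|0x27=0x27, pending=2
Byte[2]=AC: continuation. acc=(acc<<6)|0x2C=0x9EC, pending=1
Byte[3]=AC: continuation. acc=(acc<<6)|0x2C=0x27B2C, pending=0
Byte[4]=CD: 2-byte lead. pending=1, acc=0xD
Byte[5]=91: continuation. acc=(acc<<6)|0x11=0x351, pending=0
Byte[6]=CB: 2-byte lead. pending=1, acc=0xB
Byte[7]=88: continuation. acc=(acc<<6)|0x08=0x2C8, pending=0
Byte[8]=ED: 3-byte lead. pending=2, acc=0xD
Byte[9]=95: continuation. acc=(acc<<6)|0x15=0x355, pending=1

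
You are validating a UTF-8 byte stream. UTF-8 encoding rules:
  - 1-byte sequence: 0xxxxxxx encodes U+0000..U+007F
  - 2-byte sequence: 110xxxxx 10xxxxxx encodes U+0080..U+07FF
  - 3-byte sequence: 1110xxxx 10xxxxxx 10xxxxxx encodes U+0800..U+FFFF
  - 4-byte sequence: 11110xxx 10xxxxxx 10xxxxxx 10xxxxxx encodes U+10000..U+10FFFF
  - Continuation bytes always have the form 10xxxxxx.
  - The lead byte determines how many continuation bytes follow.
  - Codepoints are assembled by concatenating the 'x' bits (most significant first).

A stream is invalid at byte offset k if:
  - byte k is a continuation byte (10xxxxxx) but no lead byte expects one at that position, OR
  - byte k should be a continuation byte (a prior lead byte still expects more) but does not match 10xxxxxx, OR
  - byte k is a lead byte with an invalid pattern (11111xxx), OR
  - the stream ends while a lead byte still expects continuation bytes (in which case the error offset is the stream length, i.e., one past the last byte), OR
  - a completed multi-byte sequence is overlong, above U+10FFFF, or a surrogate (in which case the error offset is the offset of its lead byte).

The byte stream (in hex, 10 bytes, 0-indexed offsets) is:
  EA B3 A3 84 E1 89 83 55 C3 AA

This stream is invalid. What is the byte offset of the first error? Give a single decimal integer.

Answer: 3

Derivation:
Byte[0]=EA: 3-byte lead, need 2 cont bytes. acc=0xA
Byte[1]=B3: continuation. acc=(acc<<6)|0x33=0x2B3
Byte[2]=A3: continuation. acc=(acc<<6)|0x23=0xACE3
Completed: cp=U+ACE3 (starts at byte 0)
Byte[3]=84: INVALID lead byte (not 0xxx/110x/1110/11110)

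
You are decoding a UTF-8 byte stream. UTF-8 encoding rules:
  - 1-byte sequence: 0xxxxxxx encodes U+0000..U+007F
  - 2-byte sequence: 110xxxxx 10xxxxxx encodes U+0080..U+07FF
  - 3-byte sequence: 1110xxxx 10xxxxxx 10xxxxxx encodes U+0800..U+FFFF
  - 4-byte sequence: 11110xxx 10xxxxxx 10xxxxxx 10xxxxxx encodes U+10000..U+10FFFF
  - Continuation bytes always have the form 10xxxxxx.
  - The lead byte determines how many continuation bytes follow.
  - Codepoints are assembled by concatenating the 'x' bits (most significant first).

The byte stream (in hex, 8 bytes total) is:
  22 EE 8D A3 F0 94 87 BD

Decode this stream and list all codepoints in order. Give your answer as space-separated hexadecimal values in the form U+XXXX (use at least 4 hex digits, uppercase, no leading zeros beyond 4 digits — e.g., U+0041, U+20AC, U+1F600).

Byte[0]=22: 1-byte ASCII. cp=U+0022
Byte[1]=EE: 3-byte lead, need 2 cont bytes. acc=0xE
Byte[2]=8D: continuation. acc=(acc<<6)|0x0D=0x38D
Byte[3]=A3: continuation. acc=(acc<<6)|0x23=0xE363
Completed: cp=U+E363 (starts at byte 1)
Byte[4]=F0: 4-byte lead, need 3 cont bytes. acc=0x0
Byte[5]=94: continuation. acc=(acc<<6)|0x14=0x14
Byte[6]=87: continuation. acc=(acc<<6)|0x07=0x507
Byte[7]=BD: continuation. acc=(acc<<6)|0x3D=0x141FD
Completed: cp=U+141FD (starts at byte 4)

Answer: U+0022 U+E363 U+141FD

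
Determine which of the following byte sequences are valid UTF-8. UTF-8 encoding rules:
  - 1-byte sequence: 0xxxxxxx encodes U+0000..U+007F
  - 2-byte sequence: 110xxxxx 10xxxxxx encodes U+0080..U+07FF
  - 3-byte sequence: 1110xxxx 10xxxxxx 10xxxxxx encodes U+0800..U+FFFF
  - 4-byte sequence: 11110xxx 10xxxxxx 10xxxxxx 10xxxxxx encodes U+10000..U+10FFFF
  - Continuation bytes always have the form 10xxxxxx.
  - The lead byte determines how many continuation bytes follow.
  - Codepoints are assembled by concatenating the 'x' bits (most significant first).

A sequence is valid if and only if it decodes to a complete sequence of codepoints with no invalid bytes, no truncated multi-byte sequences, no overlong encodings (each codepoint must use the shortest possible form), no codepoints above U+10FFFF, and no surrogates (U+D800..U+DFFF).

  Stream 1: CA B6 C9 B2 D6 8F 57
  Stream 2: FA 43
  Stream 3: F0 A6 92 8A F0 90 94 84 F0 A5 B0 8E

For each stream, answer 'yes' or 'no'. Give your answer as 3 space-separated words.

Answer: yes no yes

Derivation:
Stream 1: decodes cleanly. VALID
Stream 2: error at byte offset 0. INVALID
Stream 3: decodes cleanly. VALID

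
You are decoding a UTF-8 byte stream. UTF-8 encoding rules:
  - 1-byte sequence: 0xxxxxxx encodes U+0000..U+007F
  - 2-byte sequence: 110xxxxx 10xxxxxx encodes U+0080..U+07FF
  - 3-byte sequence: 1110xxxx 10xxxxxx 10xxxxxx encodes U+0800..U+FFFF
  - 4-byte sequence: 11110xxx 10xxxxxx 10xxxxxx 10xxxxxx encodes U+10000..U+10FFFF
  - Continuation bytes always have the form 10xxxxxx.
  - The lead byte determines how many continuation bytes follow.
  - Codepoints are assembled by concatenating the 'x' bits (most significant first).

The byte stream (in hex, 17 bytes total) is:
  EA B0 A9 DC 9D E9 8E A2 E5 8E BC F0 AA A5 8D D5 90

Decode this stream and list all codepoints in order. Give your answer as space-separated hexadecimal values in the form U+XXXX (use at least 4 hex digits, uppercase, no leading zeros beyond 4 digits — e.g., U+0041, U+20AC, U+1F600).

Answer: U+AC29 U+071D U+93A2 U+53BC U+2A94D U+0550

Derivation:
Byte[0]=EA: 3-byte lead, need 2 cont bytes. acc=0xA
Byte[1]=B0: continuation. acc=(acc<<6)|0x30=0x2B0
Byte[2]=A9: continuation. acc=(acc<<6)|0x29=0xAC29
Completed: cp=U+AC29 (starts at byte 0)
Byte[3]=DC: 2-byte lead, need 1 cont bytes. acc=0x1C
Byte[4]=9D: continuation. acc=(acc<<6)|0x1D=0x71D
Completed: cp=U+071D (starts at byte 3)
Byte[5]=E9: 3-byte lead, need 2 cont bytes. acc=0x9
Byte[6]=8E: continuation. acc=(acc<<6)|0x0E=0x24E
Byte[7]=A2: continuation. acc=(acc<<6)|0x22=0x93A2
Completed: cp=U+93A2 (starts at byte 5)
Byte[8]=E5: 3-byte lead, need 2 cont bytes. acc=0x5
Byte[9]=8E: continuation. acc=(acc<<6)|0x0E=0x14E
Byte[10]=BC: continuation. acc=(acc<<6)|0x3C=0x53BC
Completed: cp=U+53BC (starts at byte 8)
Byte[11]=F0: 4-byte lead, need 3 cont bytes. acc=0x0
Byte[12]=AA: continuation. acc=(acc<<6)|0x2A=0x2A
Byte[13]=A5: continuation. acc=(acc<<6)|0x25=0xAA5
Byte[14]=8D: continuation. acc=(acc<<6)|0x0D=0x2A94D
Completed: cp=U+2A94D (starts at byte 11)
Byte[15]=D5: 2-byte lead, need 1 cont bytes. acc=0x15
Byte[16]=90: continuation. acc=(acc<<6)|0x10=0x550
Completed: cp=U+0550 (starts at byte 15)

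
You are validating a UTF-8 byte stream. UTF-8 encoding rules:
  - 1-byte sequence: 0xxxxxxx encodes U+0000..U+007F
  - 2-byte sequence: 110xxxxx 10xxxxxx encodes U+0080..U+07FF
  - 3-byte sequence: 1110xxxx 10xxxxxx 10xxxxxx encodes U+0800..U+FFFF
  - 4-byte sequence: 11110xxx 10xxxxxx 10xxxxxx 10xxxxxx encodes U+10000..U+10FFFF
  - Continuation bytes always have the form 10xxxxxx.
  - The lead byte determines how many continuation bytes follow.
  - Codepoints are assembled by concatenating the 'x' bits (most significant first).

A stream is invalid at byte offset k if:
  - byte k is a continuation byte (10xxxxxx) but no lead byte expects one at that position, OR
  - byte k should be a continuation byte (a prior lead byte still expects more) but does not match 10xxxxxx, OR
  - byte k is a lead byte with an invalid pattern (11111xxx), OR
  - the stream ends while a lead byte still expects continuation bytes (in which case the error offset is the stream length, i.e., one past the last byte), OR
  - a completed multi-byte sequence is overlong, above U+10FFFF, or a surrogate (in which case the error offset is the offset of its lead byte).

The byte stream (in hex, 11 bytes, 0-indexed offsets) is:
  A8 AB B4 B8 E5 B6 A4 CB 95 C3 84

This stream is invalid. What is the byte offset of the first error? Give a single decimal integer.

Byte[0]=A8: INVALID lead byte (not 0xxx/110x/1110/11110)

Answer: 0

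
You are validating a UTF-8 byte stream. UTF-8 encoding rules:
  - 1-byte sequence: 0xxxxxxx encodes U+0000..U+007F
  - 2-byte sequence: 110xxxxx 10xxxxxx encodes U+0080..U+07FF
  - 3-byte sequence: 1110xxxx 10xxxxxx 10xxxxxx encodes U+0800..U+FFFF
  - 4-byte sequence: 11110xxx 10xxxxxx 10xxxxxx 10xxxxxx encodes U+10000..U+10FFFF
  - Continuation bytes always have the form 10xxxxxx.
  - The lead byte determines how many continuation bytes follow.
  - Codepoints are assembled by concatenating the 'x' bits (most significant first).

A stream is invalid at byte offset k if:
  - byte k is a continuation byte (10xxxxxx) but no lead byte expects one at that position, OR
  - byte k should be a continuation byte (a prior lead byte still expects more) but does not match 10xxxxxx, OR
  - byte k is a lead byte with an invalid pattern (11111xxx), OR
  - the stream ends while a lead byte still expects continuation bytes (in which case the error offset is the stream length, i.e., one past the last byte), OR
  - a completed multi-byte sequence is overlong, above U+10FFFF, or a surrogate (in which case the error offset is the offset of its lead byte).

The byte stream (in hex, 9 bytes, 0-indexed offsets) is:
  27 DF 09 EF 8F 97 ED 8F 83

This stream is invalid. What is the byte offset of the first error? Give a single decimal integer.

Byte[0]=27: 1-byte ASCII. cp=U+0027
Byte[1]=DF: 2-byte lead, need 1 cont bytes. acc=0x1F
Byte[2]=09: expected 10xxxxxx continuation. INVALID

Answer: 2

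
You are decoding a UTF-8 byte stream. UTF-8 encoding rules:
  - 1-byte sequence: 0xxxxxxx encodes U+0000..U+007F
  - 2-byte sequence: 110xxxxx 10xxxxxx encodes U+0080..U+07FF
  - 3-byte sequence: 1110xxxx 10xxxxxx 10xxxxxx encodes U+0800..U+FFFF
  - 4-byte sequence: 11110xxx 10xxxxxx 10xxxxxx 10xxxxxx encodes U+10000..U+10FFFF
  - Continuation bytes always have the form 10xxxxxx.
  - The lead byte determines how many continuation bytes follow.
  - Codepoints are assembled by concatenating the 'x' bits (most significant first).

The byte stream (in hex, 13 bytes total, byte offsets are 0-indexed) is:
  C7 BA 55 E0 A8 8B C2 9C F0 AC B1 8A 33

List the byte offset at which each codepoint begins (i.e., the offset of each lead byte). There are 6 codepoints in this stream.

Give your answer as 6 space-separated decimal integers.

Answer: 0 2 3 6 8 12

Derivation:
Byte[0]=C7: 2-byte lead, need 1 cont bytes. acc=0x7
Byte[1]=BA: continuation. acc=(acc<<6)|0x3A=0x1FA
Completed: cp=U+01FA (starts at byte 0)
Byte[2]=55: 1-byte ASCII. cp=U+0055
Byte[3]=E0: 3-byte lead, need 2 cont bytes. acc=0x0
Byte[4]=A8: continuation. acc=(acc<<6)|0x28=0x28
Byte[5]=8B: continuation. acc=(acc<<6)|0x0B=0xA0B
Completed: cp=U+0A0B (starts at byte 3)
Byte[6]=C2: 2-byte lead, need 1 cont bytes. acc=0x2
Byte[7]=9C: continuation. acc=(acc<<6)|0x1C=0x9C
Completed: cp=U+009C (starts at byte 6)
Byte[8]=F0: 4-byte lead, need 3 cont bytes. acc=0x0
Byte[9]=AC: continuation. acc=(acc<<6)|0x2C=0x2C
Byte[10]=B1: continuation. acc=(acc<<6)|0x31=0xB31
Byte[11]=8A: continuation. acc=(acc<<6)|0x0A=0x2CC4A
Completed: cp=U+2CC4A (starts at byte 8)
Byte[12]=33: 1-byte ASCII. cp=U+0033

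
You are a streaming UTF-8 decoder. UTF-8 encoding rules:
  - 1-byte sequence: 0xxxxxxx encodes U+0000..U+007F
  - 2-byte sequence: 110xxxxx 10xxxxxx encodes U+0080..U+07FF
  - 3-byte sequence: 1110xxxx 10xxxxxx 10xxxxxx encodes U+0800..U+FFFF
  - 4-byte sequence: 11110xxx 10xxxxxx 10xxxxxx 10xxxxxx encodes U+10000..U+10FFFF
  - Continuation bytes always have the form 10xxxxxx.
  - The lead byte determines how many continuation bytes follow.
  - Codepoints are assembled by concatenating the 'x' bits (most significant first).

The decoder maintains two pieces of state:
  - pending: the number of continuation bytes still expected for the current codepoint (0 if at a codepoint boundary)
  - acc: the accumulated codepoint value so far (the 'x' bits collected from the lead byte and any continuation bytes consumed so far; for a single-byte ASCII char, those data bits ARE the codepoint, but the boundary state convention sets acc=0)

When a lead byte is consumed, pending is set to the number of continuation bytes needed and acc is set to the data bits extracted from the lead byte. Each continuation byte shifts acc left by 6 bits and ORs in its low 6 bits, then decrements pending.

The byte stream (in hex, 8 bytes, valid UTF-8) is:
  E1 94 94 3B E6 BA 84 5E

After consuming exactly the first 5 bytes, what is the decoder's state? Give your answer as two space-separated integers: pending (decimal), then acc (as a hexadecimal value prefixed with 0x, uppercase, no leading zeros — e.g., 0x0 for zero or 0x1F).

Byte[0]=E1: 3-byte lead. pending=2, acc=0x1
Byte[1]=94: continuation. acc=(acc<<6)|0x14=0x54, pending=1
Byte[2]=94: continuation. acc=(acc<<6)|0x14=0x1514, pending=0
Byte[3]=3B: 1-byte. pending=0, acc=0x0
Byte[4]=E6: 3-byte lead. pending=2, acc=0x6

Answer: 2 0x6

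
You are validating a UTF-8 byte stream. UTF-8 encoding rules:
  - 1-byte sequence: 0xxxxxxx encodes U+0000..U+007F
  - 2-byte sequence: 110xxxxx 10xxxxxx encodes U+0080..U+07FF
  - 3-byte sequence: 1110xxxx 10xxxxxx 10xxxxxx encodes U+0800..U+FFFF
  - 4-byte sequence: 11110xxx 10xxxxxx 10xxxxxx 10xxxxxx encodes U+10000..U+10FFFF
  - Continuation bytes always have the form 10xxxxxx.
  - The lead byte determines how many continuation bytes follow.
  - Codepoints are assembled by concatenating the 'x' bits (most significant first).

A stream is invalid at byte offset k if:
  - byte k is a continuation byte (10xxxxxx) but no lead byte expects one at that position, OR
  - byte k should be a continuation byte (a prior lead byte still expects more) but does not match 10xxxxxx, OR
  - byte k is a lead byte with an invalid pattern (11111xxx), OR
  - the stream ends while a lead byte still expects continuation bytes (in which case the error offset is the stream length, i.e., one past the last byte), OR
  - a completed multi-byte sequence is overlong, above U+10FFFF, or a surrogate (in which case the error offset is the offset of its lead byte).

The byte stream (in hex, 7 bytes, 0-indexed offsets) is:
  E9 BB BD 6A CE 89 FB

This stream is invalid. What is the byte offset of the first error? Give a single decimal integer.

Answer: 6

Derivation:
Byte[0]=E9: 3-byte lead, need 2 cont bytes. acc=0x9
Byte[1]=BB: continuation. acc=(acc<<6)|0x3B=0x27B
Byte[2]=BD: continuation. acc=(acc<<6)|0x3D=0x9EFD
Completed: cp=U+9EFD (starts at byte 0)
Byte[3]=6A: 1-byte ASCII. cp=U+006A
Byte[4]=CE: 2-byte lead, need 1 cont bytes. acc=0xE
Byte[5]=89: continuation. acc=(acc<<6)|0x09=0x389
Completed: cp=U+0389 (starts at byte 4)
Byte[6]=FB: INVALID lead byte (not 0xxx/110x/1110/11110)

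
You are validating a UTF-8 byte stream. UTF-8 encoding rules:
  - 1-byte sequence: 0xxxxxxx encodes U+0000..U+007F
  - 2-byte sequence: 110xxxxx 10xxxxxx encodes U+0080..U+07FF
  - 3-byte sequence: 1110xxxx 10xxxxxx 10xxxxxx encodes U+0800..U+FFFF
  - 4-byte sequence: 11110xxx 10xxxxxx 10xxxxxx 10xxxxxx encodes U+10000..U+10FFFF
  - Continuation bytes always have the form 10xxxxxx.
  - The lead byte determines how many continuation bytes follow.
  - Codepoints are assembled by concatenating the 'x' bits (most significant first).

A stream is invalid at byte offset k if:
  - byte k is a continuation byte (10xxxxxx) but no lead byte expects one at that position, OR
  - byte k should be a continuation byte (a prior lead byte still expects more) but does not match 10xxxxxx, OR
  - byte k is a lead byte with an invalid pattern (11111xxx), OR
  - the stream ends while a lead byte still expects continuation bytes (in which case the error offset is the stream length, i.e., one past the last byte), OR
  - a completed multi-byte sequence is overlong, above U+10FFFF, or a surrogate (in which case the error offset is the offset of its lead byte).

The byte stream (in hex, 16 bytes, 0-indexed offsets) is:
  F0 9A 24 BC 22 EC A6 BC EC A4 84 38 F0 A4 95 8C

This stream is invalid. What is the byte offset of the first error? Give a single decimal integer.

Byte[0]=F0: 4-byte lead, need 3 cont bytes. acc=0x0
Byte[1]=9A: continuation. acc=(acc<<6)|0x1A=0x1A
Byte[2]=24: expected 10xxxxxx continuation. INVALID

Answer: 2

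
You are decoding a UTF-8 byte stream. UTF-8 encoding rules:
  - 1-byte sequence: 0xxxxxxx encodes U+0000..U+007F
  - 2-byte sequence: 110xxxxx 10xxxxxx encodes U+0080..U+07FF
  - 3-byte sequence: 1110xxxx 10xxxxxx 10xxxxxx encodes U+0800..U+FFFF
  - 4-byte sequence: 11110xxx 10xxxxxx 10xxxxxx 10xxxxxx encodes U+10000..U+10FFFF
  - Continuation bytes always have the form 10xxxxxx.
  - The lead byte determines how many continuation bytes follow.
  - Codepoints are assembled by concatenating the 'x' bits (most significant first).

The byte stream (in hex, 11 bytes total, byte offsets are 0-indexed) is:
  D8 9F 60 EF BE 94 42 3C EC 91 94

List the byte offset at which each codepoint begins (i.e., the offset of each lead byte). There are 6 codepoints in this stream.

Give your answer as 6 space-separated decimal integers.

Answer: 0 2 3 6 7 8

Derivation:
Byte[0]=D8: 2-byte lead, need 1 cont bytes. acc=0x18
Byte[1]=9F: continuation. acc=(acc<<6)|0x1F=0x61F
Completed: cp=U+061F (starts at byte 0)
Byte[2]=60: 1-byte ASCII. cp=U+0060
Byte[3]=EF: 3-byte lead, need 2 cont bytes. acc=0xF
Byte[4]=BE: continuation. acc=(acc<<6)|0x3E=0x3FE
Byte[5]=94: continuation. acc=(acc<<6)|0x14=0xFF94
Completed: cp=U+FF94 (starts at byte 3)
Byte[6]=42: 1-byte ASCII. cp=U+0042
Byte[7]=3C: 1-byte ASCII. cp=U+003C
Byte[8]=EC: 3-byte lead, need 2 cont bytes. acc=0xC
Byte[9]=91: continuation. acc=(acc<<6)|0x11=0x311
Byte[10]=94: continuation. acc=(acc<<6)|0x14=0xC454
Completed: cp=U+C454 (starts at byte 8)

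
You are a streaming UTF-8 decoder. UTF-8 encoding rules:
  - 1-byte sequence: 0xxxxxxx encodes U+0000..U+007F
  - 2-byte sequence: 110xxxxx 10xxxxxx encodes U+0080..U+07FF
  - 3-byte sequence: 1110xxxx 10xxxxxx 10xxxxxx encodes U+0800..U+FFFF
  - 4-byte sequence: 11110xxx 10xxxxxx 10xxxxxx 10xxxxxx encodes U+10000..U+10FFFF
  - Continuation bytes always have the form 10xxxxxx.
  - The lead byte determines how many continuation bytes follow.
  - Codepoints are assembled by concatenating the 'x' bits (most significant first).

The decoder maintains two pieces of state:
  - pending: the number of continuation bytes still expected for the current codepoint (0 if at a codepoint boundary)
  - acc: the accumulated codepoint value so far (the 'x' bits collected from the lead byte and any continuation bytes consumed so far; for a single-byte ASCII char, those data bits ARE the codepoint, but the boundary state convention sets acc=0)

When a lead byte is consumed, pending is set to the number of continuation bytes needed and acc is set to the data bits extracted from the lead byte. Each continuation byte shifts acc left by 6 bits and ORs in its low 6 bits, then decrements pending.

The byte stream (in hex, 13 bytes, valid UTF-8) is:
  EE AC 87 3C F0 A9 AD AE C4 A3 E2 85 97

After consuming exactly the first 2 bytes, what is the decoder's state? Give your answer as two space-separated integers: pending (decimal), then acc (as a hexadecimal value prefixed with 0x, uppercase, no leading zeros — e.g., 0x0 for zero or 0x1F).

Byte[0]=EE: 3-byte lead. pending=2, acc=0xE
Byte[1]=AC: continuation. acc=(acc<<6)|0x2C=0x3AC, pending=1

Answer: 1 0x3AC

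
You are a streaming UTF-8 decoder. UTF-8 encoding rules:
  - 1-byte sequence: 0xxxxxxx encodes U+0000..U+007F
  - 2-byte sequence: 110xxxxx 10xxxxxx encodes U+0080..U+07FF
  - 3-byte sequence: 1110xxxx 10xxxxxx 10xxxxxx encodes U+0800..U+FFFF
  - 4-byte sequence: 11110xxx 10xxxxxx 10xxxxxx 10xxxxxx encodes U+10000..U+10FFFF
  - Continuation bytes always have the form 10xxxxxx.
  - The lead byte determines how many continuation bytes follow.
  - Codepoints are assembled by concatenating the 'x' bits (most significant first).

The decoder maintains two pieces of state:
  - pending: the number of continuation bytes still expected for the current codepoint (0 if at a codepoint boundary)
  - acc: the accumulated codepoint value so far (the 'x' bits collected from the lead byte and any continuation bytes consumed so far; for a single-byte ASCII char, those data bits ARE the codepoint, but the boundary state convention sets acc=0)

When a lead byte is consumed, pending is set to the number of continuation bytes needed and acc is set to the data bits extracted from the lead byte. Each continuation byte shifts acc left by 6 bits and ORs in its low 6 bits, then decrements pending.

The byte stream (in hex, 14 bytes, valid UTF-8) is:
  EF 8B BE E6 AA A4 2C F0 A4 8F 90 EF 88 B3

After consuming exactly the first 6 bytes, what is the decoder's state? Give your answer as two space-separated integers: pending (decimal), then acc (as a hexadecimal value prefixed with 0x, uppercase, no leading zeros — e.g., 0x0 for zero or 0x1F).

Answer: 0 0x6AA4

Derivation:
Byte[0]=EF: 3-byte lead. pending=2, acc=0xF
Byte[1]=8B: continuation. acc=(acc<<6)|0x0B=0x3CB, pending=1
Byte[2]=BE: continuation. acc=(acc<<6)|0x3E=0xF2FE, pending=0
Byte[3]=E6: 3-byte lead. pending=2, acc=0x6
Byte[4]=AA: continuation. acc=(acc<<6)|0x2A=0x1AA, pending=1
Byte[5]=A4: continuation. acc=(acc<<6)|0x24=0x6AA4, pending=0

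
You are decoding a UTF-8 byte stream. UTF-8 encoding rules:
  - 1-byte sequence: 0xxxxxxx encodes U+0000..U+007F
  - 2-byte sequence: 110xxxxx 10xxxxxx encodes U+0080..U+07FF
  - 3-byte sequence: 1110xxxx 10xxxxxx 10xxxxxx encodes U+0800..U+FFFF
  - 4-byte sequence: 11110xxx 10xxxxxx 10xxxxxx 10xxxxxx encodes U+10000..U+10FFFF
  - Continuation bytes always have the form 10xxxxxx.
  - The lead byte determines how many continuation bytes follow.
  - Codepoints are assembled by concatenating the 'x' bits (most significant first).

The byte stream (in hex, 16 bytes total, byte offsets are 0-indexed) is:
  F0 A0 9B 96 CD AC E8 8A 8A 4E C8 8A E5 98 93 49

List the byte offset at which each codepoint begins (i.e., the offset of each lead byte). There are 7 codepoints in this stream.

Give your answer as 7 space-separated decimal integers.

Answer: 0 4 6 9 10 12 15

Derivation:
Byte[0]=F0: 4-byte lead, need 3 cont bytes. acc=0x0
Byte[1]=A0: continuation. acc=(acc<<6)|0x20=0x20
Byte[2]=9B: continuation. acc=(acc<<6)|0x1B=0x81B
Byte[3]=96: continuation. acc=(acc<<6)|0x16=0x206D6
Completed: cp=U+206D6 (starts at byte 0)
Byte[4]=CD: 2-byte lead, need 1 cont bytes. acc=0xD
Byte[5]=AC: continuation. acc=(acc<<6)|0x2C=0x36C
Completed: cp=U+036C (starts at byte 4)
Byte[6]=E8: 3-byte lead, need 2 cont bytes. acc=0x8
Byte[7]=8A: continuation. acc=(acc<<6)|0x0A=0x20A
Byte[8]=8A: continuation. acc=(acc<<6)|0x0A=0x828A
Completed: cp=U+828A (starts at byte 6)
Byte[9]=4E: 1-byte ASCII. cp=U+004E
Byte[10]=C8: 2-byte lead, need 1 cont bytes. acc=0x8
Byte[11]=8A: continuation. acc=(acc<<6)|0x0A=0x20A
Completed: cp=U+020A (starts at byte 10)
Byte[12]=E5: 3-byte lead, need 2 cont bytes. acc=0x5
Byte[13]=98: continuation. acc=(acc<<6)|0x18=0x158
Byte[14]=93: continuation. acc=(acc<<6)|0x13=0x5613
Completed: cp=U+5613 (starts at byte 12)
Byte[15]=49: 1-byte ASCII. cp=U+0049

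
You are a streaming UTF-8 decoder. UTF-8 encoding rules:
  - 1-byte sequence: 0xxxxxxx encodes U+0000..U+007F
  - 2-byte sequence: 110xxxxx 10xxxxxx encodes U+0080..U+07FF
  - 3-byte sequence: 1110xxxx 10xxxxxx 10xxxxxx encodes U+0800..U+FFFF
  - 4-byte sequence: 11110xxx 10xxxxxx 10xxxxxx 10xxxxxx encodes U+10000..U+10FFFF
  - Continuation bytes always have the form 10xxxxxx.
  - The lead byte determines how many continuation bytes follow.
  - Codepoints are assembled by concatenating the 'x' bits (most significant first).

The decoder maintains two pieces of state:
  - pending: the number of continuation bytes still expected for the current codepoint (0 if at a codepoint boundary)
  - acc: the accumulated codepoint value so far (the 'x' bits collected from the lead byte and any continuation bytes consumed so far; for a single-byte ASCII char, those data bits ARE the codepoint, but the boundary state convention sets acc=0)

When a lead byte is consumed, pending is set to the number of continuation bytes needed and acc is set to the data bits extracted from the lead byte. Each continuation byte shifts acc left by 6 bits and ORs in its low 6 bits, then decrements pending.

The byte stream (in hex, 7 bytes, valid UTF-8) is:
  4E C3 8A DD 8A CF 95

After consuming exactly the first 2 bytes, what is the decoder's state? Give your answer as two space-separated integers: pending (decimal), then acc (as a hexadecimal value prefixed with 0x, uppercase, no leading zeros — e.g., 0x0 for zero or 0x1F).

Byte[0]=4E: 1-byte. pending=0, acc=0x0
Byte[1]=C3: 2-byte lead. pending=1, acc=0x3

Answer: 1 0x3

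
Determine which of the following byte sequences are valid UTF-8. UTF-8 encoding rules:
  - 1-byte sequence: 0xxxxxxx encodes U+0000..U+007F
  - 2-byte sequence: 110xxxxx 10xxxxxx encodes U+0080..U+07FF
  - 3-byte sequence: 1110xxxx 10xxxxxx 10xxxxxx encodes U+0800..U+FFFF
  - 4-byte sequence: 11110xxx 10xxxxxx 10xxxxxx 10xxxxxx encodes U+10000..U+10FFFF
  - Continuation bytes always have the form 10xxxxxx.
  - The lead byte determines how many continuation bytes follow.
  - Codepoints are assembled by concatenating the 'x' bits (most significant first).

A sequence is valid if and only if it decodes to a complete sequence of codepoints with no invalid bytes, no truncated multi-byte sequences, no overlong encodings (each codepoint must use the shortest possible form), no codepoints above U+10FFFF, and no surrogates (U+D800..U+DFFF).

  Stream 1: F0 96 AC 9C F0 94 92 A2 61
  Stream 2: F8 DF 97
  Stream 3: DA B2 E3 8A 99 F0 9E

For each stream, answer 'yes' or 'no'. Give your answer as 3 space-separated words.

Answer: yes no no

Derivation:
Stream 1: decodes cleanly. VALID
Stream 2: error at byte offset 0. INVALID
Stream 3: error at byte offset 7. INVALID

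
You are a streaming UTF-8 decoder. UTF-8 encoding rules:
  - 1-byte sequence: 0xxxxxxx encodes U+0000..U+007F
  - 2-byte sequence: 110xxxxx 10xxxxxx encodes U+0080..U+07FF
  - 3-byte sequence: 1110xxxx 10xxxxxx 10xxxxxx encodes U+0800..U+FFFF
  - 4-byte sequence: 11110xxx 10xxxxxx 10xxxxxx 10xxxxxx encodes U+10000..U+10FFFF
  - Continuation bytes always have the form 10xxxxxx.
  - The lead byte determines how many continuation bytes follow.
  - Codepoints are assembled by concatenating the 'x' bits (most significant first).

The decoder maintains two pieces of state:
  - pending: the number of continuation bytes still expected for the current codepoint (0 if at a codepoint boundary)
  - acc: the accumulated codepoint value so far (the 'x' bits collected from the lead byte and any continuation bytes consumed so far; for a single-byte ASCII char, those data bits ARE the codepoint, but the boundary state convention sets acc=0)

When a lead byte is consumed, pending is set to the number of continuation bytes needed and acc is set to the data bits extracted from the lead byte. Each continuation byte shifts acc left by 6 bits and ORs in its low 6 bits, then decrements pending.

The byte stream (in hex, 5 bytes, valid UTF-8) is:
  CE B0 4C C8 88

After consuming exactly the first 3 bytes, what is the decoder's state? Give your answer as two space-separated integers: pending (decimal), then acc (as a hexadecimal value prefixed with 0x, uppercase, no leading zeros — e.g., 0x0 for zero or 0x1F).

Answer: 0 0x0

Derivation:
Byte[0]=CE: 2-byte lead. pending=1, acc=0xE
Byte[1]=B0: continuation. acc=(acc<<6)|0x30=0x3B0, pending=0
Byte[2]=4C: 1-byte. pending=0, acc=0x0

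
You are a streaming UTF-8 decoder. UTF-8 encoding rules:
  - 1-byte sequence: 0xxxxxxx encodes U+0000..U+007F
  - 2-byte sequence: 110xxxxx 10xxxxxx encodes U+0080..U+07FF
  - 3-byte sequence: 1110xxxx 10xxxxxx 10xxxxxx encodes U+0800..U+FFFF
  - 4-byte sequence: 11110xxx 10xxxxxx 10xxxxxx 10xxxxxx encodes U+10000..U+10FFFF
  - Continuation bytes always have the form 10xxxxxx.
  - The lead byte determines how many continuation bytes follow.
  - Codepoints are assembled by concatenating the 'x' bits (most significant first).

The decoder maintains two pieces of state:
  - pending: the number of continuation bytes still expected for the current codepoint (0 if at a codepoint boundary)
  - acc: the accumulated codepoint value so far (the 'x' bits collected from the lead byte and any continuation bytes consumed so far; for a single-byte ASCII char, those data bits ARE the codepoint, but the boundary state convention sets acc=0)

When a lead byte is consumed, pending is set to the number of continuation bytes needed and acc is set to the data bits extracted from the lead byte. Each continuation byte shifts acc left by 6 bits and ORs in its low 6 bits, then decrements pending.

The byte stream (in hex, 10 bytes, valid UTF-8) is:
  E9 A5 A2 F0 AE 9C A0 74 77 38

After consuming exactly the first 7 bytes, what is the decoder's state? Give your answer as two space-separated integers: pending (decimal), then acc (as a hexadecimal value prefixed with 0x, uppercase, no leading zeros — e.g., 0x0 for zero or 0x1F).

Byte[0]=E9: 3-byte lead. pending=2, acc=0x9
Byte[1]=A5: continuation. acc=(acc<<6)|0x25=0x265, pending=1
Byte[2]=A2: continuation. acc=(acc<<6)|0x22=0x9962, pending=0
Byte[3]=F0: 4-byte lead. pending=3, acc=0x0
Byte[4]=AE: continuation. acc=(acc<<6)|0x2E=0x2E, pending=2
Byte[5]=9C: continuation. acc=(acc<<6)|0x1C=0xB9C, pending=1
Byte[6]=A0: continuation. acc=(acc<<6)|0x20=0x2E720, pending=0

Answer: 0 0x2E720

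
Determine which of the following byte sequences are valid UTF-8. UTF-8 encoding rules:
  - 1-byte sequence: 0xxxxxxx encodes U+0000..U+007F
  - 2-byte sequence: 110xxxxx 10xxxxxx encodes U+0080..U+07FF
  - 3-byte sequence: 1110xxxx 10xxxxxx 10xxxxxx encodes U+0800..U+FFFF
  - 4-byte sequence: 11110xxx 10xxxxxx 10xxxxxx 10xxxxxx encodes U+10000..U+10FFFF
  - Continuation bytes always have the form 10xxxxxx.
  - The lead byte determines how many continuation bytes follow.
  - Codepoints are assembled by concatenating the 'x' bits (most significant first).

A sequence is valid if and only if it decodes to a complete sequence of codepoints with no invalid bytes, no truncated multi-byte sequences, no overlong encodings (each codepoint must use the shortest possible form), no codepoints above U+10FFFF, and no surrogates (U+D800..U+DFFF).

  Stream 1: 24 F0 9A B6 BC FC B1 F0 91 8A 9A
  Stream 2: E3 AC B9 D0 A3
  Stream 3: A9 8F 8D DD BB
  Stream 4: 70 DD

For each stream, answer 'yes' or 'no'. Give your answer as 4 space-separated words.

Stream 1: error at byte offset 5. INVALID
Stream 2: decodes cleanly. VALID
Stream 3: error at byte offset 0. INVALID
Stream 4: error at byte offset 2. INVALID

Answer: no yes no no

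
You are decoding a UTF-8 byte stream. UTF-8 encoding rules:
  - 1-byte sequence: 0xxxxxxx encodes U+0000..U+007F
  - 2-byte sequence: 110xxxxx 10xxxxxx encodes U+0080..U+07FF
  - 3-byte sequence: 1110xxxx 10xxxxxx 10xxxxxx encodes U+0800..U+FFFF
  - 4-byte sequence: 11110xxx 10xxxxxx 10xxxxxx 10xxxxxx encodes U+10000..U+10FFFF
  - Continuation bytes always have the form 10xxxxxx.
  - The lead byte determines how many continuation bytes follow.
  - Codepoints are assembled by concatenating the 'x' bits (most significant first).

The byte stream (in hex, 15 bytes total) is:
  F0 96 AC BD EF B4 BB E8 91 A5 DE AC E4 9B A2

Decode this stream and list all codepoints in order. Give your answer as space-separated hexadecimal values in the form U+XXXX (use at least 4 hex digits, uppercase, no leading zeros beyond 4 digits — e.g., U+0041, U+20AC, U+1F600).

Answer: U+16B3D U+FD3B U+8465 U+07AC U+46E2

Derivation:
Byte[0]=F0: 4-byte lead, need 3 cont bytes. acc=0x0
Byte[1]=96: continuation. acc=(acc<<6)|0x16=0x16
Byte[2]=AC: continuation. acc=(acc<<6)|0x2C=0x5AC
Byte[3]=BD: continuation. acc=(acc<<6)|0x3D=0x16B3D
Completed: cp=U+16B3D (starts at byte 0)
Byte[4]=EF: 3-byte lead, need 2 cont bytes. acc=0xF
Byte[5]=B4: continuation. acc=(acc<<6)|0x34=0x3F4
Byte[6]=BB: continuation. acc=(acc<<6)|0x3B=0xFD3B
Completed: cp=U+FD3B (starts at byte 4)
Byte[7]=E8: 3-byte lead, need 2 cont bytes. acc=0x8
Byte[8]=91: continuation. acc=(acc<<6)|0x11=0x211
Byte[9]=A5: continuation. acc=(acc<<6)|0x25=0x8465
Completed: cp=U+8465 (starts at byte 7)
Byte[10]=DE: 2-byte lead, need 1 cont bytes. acc=0x1E
Byte[11]=AC: continuation. acc=(acc<<6)|0x2C=0x7AC
Completed: cp=U+07AC (starts at byte 10)
Byte[12]=E4: 3-byte lead, need 2 cont bytes. acc=0x4
Byte[13]=9B: continuation. acc=(acc<<6)|0x1B=0x11B
Byte[14]=A2: continuation. acc=(acc<<6)|0x22=0x46E2
Completed: cp=U+46E2 (starts at byte 12)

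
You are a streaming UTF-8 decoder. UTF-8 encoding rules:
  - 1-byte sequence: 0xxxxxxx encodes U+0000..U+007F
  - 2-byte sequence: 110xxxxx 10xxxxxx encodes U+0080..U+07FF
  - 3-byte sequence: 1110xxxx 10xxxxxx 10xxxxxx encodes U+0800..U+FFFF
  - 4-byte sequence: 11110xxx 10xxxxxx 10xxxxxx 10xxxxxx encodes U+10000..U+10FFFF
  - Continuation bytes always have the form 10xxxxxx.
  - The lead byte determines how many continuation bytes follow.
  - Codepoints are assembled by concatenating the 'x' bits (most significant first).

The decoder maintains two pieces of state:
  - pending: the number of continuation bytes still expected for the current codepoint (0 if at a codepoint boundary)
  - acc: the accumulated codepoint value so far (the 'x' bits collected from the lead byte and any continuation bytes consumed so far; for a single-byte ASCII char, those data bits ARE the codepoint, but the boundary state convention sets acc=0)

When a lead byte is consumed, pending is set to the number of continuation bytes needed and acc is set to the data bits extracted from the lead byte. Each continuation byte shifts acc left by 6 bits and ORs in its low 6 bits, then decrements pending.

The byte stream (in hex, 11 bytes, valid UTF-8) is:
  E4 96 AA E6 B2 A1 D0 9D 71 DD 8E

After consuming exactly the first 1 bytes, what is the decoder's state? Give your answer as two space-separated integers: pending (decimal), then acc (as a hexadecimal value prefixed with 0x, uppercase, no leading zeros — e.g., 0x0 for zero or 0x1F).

Answer: 2 0x4

Derivation:
Byte[0]=E4: 3-byte lead. pending=2, acc=0x4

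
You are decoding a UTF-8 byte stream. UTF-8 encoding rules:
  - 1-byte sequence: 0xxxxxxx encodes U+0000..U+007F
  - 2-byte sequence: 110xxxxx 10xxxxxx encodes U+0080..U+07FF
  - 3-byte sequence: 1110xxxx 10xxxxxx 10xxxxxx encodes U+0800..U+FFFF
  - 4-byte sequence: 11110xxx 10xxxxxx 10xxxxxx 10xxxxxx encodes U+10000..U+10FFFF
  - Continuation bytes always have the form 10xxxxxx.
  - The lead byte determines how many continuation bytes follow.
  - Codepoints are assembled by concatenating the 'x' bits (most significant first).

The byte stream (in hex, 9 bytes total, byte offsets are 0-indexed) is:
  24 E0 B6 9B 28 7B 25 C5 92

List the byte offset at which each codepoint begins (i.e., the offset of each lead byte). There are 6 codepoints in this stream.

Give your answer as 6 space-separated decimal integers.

Byte[0]=24: 1-byte ASCII. cp=U+0024
Byte[1]=E0: 3-byte lead, need 2 cont bytes. acc=0x0
Byte[2]=B6: continuation. acc=(acc<<6)|0x36=0x36
Byte[3]=9B: continuation. acc=(acc<<6)|0x1B=0xD9B
Completed: cp=U+0D9B (starts at byte 1)
Byte[4]=28: 1-byte ASCII. cp=U+0028
Byte[5]=7B: 1-byte ASCII. cp=U+007B
Byte[6]=25: 1-byte ASCII. cp=U+0025
Byte[7]=C5: 2-byte lead, need 1 cont bytes. acc=0x5
Byte[8]=92: continuation. acc=(acc<<6)|0x12=0x152
Completed: cp=U+0152 (starts at byte 7)

Answer: 0 1 4 5 6 7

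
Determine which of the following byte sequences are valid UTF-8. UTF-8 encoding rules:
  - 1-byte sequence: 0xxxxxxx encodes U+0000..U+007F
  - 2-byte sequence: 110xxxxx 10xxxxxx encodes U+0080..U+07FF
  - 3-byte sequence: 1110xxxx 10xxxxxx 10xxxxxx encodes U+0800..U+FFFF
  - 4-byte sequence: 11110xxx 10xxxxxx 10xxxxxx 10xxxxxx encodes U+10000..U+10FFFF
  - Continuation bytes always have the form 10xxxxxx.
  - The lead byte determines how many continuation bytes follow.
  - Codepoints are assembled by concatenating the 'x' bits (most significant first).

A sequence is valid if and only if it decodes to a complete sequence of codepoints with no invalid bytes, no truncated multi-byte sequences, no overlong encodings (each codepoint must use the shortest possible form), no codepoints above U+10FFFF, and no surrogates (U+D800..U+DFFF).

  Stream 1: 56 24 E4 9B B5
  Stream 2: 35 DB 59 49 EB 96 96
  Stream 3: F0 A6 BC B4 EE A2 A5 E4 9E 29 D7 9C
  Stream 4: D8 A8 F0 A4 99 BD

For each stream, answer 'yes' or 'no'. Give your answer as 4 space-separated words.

Answer: yes no no yes

Derivation:
Stream 1: decodes cleanly. VALID
Stream 2: error at byte offset 2. INVALID
Stream 3: error at byte offset 9. INVALID
Stream 4: decodes cleanly. VALID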